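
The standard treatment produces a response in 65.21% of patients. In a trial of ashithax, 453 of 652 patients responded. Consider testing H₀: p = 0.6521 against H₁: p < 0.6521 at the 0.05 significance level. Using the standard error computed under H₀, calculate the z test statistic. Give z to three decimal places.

z = 2.288

p̂ = 453/652 = 0.694785.
Standard error under H₀: √(0.6521×0.3479/652) = 0.018654.
z = (0.694785 − 0.6521)/0.018654 = 0.042685/0.018654 = 2.288.
p-value = P(Z < 2.288) ≈ 0.9889. With α = 0.05, fail to reject H₀.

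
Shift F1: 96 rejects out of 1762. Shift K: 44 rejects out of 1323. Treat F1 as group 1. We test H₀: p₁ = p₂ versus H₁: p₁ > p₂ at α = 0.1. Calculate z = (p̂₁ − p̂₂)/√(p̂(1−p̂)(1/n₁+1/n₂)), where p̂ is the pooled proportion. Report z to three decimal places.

z = 2.803

p̂₁ = 96/1762 = 0.05448, p̂₂ = 44/1323 = 0.03326.
Pooled p̂ = (96+44)/(1762+1323) = 140/3085 = 0.04538.
SE = √(p̂(1−p̂)(1/n₁+1/n₂)) = √(0.04538·0.95462·0.00132339) = √(5.73314e-05) = 0.00757.
z = (0.05448 − 0.03326)/0.00757 = 0.02122/0.00757 = 2.803.
p-value = P(Z > 2.803) ≈ 0.0025; since p < α = 0.1, reject H₀.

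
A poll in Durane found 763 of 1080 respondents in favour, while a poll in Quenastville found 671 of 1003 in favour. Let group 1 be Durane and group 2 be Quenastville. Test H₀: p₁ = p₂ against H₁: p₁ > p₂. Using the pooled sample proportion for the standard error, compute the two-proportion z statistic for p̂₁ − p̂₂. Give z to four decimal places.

p̂₁ = 763/1080 = 0.706481, p̂₂ = 671/1003 = 0.668993.
Pooled p̂ = (763+671)/(1080+1003) = 1434/2083 = 0.688430.
SE = √(p̂(1−p̂)(1/n₁+1/n₂)) = √(0.688430·0.311570·0.00192293) = √(0.000412458) = 0.020309.
z = (0.706481 − 0.668993)/0.020309 = 0.037488/0.020309 = 1.8459.

z = 1.8459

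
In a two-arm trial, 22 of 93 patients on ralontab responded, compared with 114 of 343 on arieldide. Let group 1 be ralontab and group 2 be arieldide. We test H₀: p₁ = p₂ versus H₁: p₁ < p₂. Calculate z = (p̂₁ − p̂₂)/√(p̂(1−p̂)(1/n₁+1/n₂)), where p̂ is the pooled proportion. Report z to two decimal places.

z = -1.77

p̂₁ = 22/93 = 0.2366, p̂₂ = 114/343 = 0.3324.
Pooled p̂ = (22+114)/(93+343) = 136/436 = 0.3119.
SE = √(0.214628 × 0.0136681) = 0.0542.
z = (0.2366 − 0.3324)/0.0542 = -0.0958/0.0542 = -1.77.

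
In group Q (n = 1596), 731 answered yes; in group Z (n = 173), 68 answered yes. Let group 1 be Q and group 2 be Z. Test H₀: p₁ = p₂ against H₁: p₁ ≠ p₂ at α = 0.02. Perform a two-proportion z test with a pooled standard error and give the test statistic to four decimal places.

z = 1.6307

p̂₁ = 731/1596 ≈ 0.458020, p̂₂ = 68/173 ≈ 0.393064.
Pooled p̂ = (731+68)/(1596+173) = 799/1769 = 0.451668.
SE = √(p̂(1−p̂)(1/n₁+1/n₂)) = √(0.451668·0.548332·0.00640691) = √(0.00158676) = 0.039834.
z = (0.458020 − 0.393064)/0.039834 = 0.064956/0.039834 = 1.6307.
p-value = 2·P(Z > 1.631) ≈ 0.1030, so at α = 0.02 we fail to reject H₀.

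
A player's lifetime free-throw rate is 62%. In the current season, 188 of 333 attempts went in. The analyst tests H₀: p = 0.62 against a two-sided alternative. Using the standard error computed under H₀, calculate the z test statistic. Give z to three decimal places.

z = -2.084

p̂ = 188/333 ≈ 0.56456.
SE = √(p₀(1−p₀)/n) = √(0.2356/333) = 0.02660.
z = (0.56456 − 0.62)/0.02660 = -0.05544/0.02660 = -2.084.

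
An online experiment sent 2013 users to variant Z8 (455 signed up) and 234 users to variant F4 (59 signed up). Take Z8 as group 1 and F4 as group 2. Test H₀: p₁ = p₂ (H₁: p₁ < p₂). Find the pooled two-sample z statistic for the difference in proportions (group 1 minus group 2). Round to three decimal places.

p̂₁ = 455/2013 = 0.22603, p̂₂ = 59/234 = 0.25214.
Pooled p̂ = (455+59)/(2013+234) = 514/2247 = 0.22875.
SE = √(p̂(1−p̂)(1/n₁+1/n₂)) = √(0.22875·0.77125·0.00477028) = √(0.000841587) = 0.02901.
z = (0.22603 − 0.25214)/0.02901 = -0.02611/0.02901 = -0.900.

z = -0.900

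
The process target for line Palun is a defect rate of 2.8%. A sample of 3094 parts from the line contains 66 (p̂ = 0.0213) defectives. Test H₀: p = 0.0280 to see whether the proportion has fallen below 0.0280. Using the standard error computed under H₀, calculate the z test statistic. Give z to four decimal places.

p̂ = 66/3094 ≈ 0.0213316.
Under H₀, SE = √(0.028·0.972/3094) = √(8.79638e-06) = 0.0029659.
z = (0.0213316 − 0.028)/0.0029659 = -0.0066684/0.0029659 = -2.2484.

z = -2.2484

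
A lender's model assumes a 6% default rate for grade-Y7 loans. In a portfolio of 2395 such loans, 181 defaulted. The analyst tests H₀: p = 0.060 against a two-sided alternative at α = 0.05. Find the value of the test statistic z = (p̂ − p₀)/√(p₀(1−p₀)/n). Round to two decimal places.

z = 3.21

p̂ = 181/2395 ≈ 0.07557.
Standard error under H₀: √(0.06×0.94/2395) = 0.00485.
z = (0.07557 − 0.06)/0.00485 = 0.01557/0.00485 = 3.21.
Two-sided p-value ≈ 2·Φ(−3.209) = 0.0013. With α = 0.05, reject H₀.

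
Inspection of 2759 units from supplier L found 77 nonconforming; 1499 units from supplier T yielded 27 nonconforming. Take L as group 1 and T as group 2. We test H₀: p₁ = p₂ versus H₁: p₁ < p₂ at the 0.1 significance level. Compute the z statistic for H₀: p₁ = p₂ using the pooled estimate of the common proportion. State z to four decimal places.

p̂₁ = 77/2759 ≈ 0.0279087, p̂₂ = 27/1499 ≈ 0.0180120.
Pooled p̂ = (77+27)/(2759+1499) = 104/4258 = 0.0244246.
SE = √(0.0238281 × 0.00102956) = 0.0049530.
z = (0.0279087 − 0.0180120)/0.0049530 = 0.0098967/0.0049530 = 1.9981.
p-value = P(Z < 1.998) ≈ 0.9771, so at α = 0.1 we fail to reject H₀.

z = 1.9981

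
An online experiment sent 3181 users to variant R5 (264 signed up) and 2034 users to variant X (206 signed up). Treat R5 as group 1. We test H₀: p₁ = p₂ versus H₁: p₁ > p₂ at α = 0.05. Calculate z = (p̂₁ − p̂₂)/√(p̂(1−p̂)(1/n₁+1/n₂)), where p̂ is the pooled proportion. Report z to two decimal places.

z = -2.25

p̂₁ = 264/3181 = 0.08299, p̂₂ = 206/2034 = 0.10128.
Pooled p̂ = (264+206)/(3181+2034) = 470/5215 = 0.09012.
SE = √(p̂(1−p̂)(1/n₁+1/n₂)) = √(0.09012·0.90988·0.000806009) = √(6.60945e-05) = 0.00813.
z = (0.08299 − 0.10128)/0.00813 = -0.01829/0.00813 = -2.25.
p-value = P(Z > -2.249) ≈ 0.9877; since p > α = 0.05, fail to reject H₀.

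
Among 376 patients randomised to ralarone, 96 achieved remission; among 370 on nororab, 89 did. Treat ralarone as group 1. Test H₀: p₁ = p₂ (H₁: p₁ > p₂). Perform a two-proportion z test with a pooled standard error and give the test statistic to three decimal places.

p̂₁ = 96/376 ≈ 0.25532, p̂₂ = 89/370 ≈ 0.24054.
Pooled p̂ = (96+89)/(376+370) = 185/746 = 0.24799.
SE = √(0.186491 × 0.00536228) = 0.03162.
z = (0.25532 − 0.24054)/0.03162 = 0.01478/0.03162 = 0.467.
p-value = P(Z > 0.467) ≈ 0.3201.

z = 0.467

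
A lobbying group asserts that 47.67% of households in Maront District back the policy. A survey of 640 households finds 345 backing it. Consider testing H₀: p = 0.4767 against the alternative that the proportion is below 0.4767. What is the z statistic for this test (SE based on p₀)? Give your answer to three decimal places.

p̂ = 345/640 ≈ 0.53906.
SE = √(p₀(1−p₀)/n) = √(0.24946/640) = 0.01974.
z = (0.53906 − 0.4767)/0.01974 = 0.06236/0.01974 = 3.159.
p-value = P(Z < 3.159) ≈ 0.9992.

z = 3.159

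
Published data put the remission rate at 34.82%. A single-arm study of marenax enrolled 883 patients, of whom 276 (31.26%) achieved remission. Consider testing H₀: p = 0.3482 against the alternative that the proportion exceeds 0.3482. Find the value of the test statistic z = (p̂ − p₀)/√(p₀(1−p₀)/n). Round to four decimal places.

p̂ = 276/883 = 0.312571.
SE = √(p₀(1−p₀)/n) = √(0.22696/883) = 0.016032.
z = (0.312571 − 0.3482)/0.016032 = -0.035629/0.016032 = -2.2224.

z = -2.2224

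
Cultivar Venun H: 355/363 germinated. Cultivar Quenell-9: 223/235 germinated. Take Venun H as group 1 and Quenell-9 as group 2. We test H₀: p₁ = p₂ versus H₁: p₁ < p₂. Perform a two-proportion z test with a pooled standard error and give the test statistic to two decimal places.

z = 1.93

p̂₁ = 355/363 = 0.9780, p̂₂ = 223/235 = 0.9489.
Pooled p̂ = (355+223)/(363+235) = 578/598 = 0.9666.
SE = √(0.0323263 × 0.00701014) = 0.0151.
z = (0.9780 − 0.9489)/0.0151 = 0.0291/0.0151 = 1.93.
p-value = P(Z < 1.928) ≈ 0.9731.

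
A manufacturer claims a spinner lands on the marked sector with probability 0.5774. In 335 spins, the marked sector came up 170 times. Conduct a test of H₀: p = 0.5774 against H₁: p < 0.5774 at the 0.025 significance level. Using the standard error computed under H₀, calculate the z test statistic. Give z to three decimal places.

p̂ = 170/335 ≈ 0.50746.
Standard error under H₀: √(0.5774×0.4226/335) = 0.02699.
z = (0.50746 − 0.5774)/0.02699 = -0.06994/0.02699 = -2.591.
p-value = P(Z < -2.591) ≈ 0.0048. With α = 0.025, reject H₀.

z = -2.591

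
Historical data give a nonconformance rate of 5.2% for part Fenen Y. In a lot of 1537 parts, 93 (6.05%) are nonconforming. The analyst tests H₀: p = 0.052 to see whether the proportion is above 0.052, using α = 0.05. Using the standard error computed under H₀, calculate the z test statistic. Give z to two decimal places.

p̂ = 93/1537 ≈ 0.06051.
SE = √(p₀(1−p₀)/n) = √(0.049296/1537) = 0.00566.
z = (0.06051 − 0.052)/0.00566 = 0.00851/0.00566 = 1.50.
p-value = P(Z > 1.502) ≈ 0.0665. With α = 0.05, fail to reject H₀.

z = 1.50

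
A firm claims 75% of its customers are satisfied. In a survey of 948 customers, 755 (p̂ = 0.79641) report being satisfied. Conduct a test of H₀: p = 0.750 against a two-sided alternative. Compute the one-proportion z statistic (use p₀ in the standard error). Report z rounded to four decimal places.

p̂ = 755/948 ≈ 0.7964135.
Under H₀, SE = √(0.75·0.25/948) = √(0.000197785) = 0.0140636.
z = (0.7964135 − 0.75)/0.0140636 = 0.0464135/0.0140636 = 3.3003.
Two-sided p-value ≈ 2·Φ(−3.300) = 0.0010.

z = 3.3003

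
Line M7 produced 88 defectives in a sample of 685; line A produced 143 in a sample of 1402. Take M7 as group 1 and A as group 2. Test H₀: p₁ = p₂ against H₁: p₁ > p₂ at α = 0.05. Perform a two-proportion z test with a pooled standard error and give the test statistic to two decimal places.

p̂₁ = 88/685 = 0.12847, p̂₂ = 143/1402 = 0.10200.
Pooled p̂ = (88+143)/(685+1402) = 231/2087 = 0.11069.
SE = √(0.098434 × 0.00217312) = 0.01463.
z = (0.12847 − 0.10200)/0.01463 = 0.02647/0.01463 = 1.81.
p-value = P(Z > 1.810) ≈ 0.0352; since p < α = 0.05, reject H₀.

z = 1.81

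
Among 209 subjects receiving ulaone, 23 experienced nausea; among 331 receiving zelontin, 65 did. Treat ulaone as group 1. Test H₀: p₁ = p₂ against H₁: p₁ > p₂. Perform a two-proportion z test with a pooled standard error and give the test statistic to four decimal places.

p̂₁ = 23/209 = 0.110048, p̂₂ = 65/331 = 0.196375.
Pooled p̂ = (23+65)/(209+331) = 88/540 = 0.162963.
SE = √(0.136406 × 0.00780584) = 0.032631.
z = (0.110048 − 0.196375)/0.032631 = -0.086327/0.032631 = -2.6456.
p-value = P(Z > -2.646) ≈ 0.9959.

z = -2.6456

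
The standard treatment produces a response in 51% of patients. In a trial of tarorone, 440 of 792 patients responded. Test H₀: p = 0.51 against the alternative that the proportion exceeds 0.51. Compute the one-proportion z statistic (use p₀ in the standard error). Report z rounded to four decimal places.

p̂ = 440/792 = 0.5555556.
SE = √(p₀(1−p₀)/n) = √(0.2499/792) = 0.0177632.
z = (0.5555556 − 0.51)/0.0177632 = 0.0455556/0.0177632 = 2.5646.
p-value = P(Z > 2.565) ≈ 0.0052.

z = 2.5646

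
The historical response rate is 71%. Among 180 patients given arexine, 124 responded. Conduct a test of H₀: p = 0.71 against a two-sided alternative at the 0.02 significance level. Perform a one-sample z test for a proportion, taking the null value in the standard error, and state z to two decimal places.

p̂ = 124/180 ≈ 0.6889.
Under H₀, SE = √(0.71·0.29/180) = √(0.00114389) = 0.0338.
z = (0.6889 − 0.71)/0.0338 = -0.0211/0.0338 = -0.62.
p-value = 2·P(Z > 0.624) ≈ 0.5325. With α = 0.02, fail to reject H₀.

z = -0.62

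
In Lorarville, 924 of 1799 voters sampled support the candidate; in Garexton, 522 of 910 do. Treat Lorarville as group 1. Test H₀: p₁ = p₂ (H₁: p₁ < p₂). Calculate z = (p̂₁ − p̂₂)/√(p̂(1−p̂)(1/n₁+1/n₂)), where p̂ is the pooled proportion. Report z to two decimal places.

p̂₁ = 924/1799 ≈ 0.5136, p̂₂ = 522/910 ≈ 0.5736.
Pooled p̂ = (924+522)/(1799+910) = 1446/2709 = 0.5338.
SE = √(p̂(1−p̂)(1/n₁+1/n₂)) = √(0.5338·0.4662·0.00165477) = √(0.000411804) = 0.0203.
z = (0.5136 − 0.5736)/0.0203 = -0.0600/0.0203 = -2.96.

z = -2.96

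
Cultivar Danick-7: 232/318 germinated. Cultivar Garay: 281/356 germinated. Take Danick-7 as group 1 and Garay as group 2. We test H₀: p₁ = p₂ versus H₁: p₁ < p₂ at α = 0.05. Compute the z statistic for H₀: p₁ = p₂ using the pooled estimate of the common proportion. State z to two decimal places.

p̂₁ = 232/318 = 0.72956, p̂₂ = 281/356 = 0.78933.
Pooled p̂ = (232+281)/(318+356) = 513/674 = 0.76113.
SE = √(p̂(1−p̂)(1/n₁+1/n₂)) = √(0.76113·0.23887·0.00595364) = √(0.00108245) = 0.03290.
z = (0.72956 − 0.78933)/0.03290 = -0.05977/0.03290 = -1.82.
p-value = P(Z < -1.817) ≈ 0.0346, so at α = 0.05 we reject H₀.

z = -1.82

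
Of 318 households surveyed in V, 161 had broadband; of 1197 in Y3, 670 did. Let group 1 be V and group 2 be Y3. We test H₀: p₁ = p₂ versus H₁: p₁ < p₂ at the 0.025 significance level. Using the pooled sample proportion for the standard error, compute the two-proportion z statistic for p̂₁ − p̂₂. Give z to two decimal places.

z = -1.70

p̂₁ = 161/318 ≈ 0.5063, p̂₂ = 670/1197 ≈ 0.5597.
Pooled p̂ = (161+670)/(318+1197) = 831/1515 = 0.5485.
SE = √(p̂(1−p̂)(1/n₁+1/n₂)) = √(0.5485·0.4515·0.00398008) = √(0.000985651) = 0.0314.
z = (0.5063 − 0.5597)/0.0314 = -0.0534/0.0314 = -1.70.
p-value = P(Z < -1.702) ≈ 0.0444. With α = 0.025, fail to reject H₀.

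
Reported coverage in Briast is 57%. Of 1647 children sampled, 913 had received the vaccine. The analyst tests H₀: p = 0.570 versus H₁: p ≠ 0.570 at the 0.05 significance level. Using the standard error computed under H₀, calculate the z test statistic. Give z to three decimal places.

z = -1.284

p̂ = 913/1647 ≈ 0.55434.
Standard error under H₀: √(0.57×0.43/1647) = 0.01220.
z = (0.55434 − 0.57)/0.01220 = -0.01566/0.01220 = -1.284.
p-value = 2·P(Z > 1.284) ≈ 0.1993. With α = 0.05, fail to reject H₀.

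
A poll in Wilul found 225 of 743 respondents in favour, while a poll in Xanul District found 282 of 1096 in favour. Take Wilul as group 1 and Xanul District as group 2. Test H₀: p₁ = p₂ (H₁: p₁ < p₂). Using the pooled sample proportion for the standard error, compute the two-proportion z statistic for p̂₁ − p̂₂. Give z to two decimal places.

p̂₁ = 225/743 ≈ 0.30283, p̂₂ = 282/1096 ≈ 0.25730.
Pooled p̂ = (225+282)/(743+1096) = 507/1839 = 0.27569.
SE = √(p̂(1−p̂)(1/n₁+1/n₂)) = √(0.27569·0.72431·0.0022583) = √(0.000450953) = 0.02124.
z = (0.30283 − 0.25730)/0.02124 = 0.04553/0.02124 = 2.14.

z = 2.14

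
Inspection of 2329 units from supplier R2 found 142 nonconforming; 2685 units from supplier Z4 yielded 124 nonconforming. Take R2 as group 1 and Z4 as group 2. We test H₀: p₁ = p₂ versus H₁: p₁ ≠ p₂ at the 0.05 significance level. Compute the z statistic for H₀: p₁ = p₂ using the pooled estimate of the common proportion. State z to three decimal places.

z = 2.330

p̂₁ = 142/2329 ≈ 0.060970, p̂₂ = 124/2685 ≈ 0.046182.
Pooled p̂ = (142+124)/(2329+2685) = 266/5014 = 0.053051.
SE = √(p̂(1−p̂)(1/n₁+1/n₂)) = √(0.053051·0.946949·0.000801808) = √(4.02804e-05) = 0.006347.
z = (0.060970 − 0.046182)/0.006347 = 0.014788/0.006347 = 2.330.
p-value = 2·P(Z > 2.330) ≈ 0.0198. With α = 0.05, reject H₀.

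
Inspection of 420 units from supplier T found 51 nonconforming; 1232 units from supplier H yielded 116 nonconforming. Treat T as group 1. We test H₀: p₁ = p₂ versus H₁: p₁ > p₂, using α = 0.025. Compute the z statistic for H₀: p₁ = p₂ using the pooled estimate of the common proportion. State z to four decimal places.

p̂₁ = 51/420 = 0.121429, p̂₂ = 116/1232 = 0.094156.
Pooled p̂ = (51+116)/(420+1232) = 167/1652 = 0.101090.
SE = √(p̂(1−p̂)(1/n₁+1/n₂)) = √(0.101090·0.898910·0.00319264) = √(0.000290117) = 0.017033.
z = (0.121429 − 0.094156)/0.017033 = 0.027273/0.017033 = 1.6012.
p-value = P(Z > 1.601) ≈ 0.0547; since p > α = 0.025, fail to reject H₀.

z = 1.6012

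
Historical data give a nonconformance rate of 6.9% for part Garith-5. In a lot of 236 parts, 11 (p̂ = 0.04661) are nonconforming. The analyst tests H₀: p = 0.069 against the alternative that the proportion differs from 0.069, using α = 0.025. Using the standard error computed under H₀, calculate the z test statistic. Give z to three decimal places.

z = -1.357

p̂ = 11/236 ≈ 0.04661.
Standard error under H₀: √(0.069×0.931/236) = 0.01650.
z = (0.04661 − 0.069)/0.01650 = -0.02239/0.01650 = -1.357.
p-value = 2·P(Z > 1.357) ≈ 0.1748. With α = 0.025, fail to reject H₀.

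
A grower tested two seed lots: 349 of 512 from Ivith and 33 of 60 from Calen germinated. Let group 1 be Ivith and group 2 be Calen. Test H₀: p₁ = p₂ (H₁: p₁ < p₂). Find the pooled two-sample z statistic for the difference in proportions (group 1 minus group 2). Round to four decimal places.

p̂₁ = 349/512 ≈ 0.681641, p̂₂ = 33/60 ≈ 0.550000.
Pooled p̂ = (349+33)/(512+60) = 382/572 = 0.667832.
SE = √(0.221832 × 0.0186198) = 0.064269.
z = (0.681641 − 0.550000)/0.064269 = 0.131641/0.064269 = 2.0483.

z = 2.0483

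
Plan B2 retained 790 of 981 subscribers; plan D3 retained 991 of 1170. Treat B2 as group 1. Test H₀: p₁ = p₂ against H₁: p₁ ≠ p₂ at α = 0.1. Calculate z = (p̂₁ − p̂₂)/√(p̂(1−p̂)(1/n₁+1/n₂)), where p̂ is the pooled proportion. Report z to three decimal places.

z = -2.553

p̂₁ = 790/981 ≈ 0.80530, p̂₂ = 991/1170 ≈ 0.84701.
Pooled p̂ = (790+991)/(981+1170) = 1781/2151 = 0.82799.
SE = √(0.142425 × 0.00187407) = 0.01634.
z = (0.80530 − 0.84701)/0.01634 = -0.04171/0.01634 = -2.553.
p-value = 2·P(Z > 2.553) ≈ 0.0107. With α = 0.1, reject H₀.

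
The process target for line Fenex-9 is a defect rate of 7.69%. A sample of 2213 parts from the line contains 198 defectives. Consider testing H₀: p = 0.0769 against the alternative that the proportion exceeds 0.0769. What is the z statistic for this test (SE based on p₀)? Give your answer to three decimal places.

z = 2.220

p̂ = 198/2213 ≈ 0.0894713.
Standard error under H₀: √(0.0769×0.9231/2213) = 0.0056637.
z = (0.0894713 − 0.0769)/0.0056637 = 0.0125713/0.0056637 = 2.220.
p-value = P(Z > 2.220) ≈ 0.0132.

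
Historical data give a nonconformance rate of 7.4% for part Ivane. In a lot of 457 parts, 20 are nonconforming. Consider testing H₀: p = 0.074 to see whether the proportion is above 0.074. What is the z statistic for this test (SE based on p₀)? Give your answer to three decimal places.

z = -2.469

p̂ = 20/457 ≈ 0.04376.
Standard error under H₀: √(0.074×0.926/457) = 0.01225.
z = (0.04376 − 0.074)/0.01225 = -0.03024/0.01225 = -2.469.
p-value = P(Z > -2.469) ≈ 0.9932.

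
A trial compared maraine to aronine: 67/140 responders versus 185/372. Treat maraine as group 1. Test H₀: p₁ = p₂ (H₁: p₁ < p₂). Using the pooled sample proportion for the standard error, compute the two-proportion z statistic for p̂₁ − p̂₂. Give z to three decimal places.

p̂₁ = 67/140 ≈ 0.47857, p̂₂ = 185/372 ≈ 0.49731.
Pooled p̂ = (67+185)/(140+372) = 252/512 = 0.49219.
SE = √(p̂(1−p̂)(1/n₁+1/n₂)) = √(0.49219·0.50781·0.00983103) = √(0.00245716) = 0.04957.
z = (0.47857 − 0.49731)/0.04957 = -0.01874/0.04957 = -0.378.
p-value = P(Z < -0.378) ≈ 0.3527.

z = -0.378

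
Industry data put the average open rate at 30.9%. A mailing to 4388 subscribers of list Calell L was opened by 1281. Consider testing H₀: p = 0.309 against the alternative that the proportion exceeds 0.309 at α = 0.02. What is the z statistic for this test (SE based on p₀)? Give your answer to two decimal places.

z = -2.45

p̂ = 1281/4388 ≈ 0.29193.
SE = √(p₀(1−p₀)/n) = √(0.21352/4388) = 0.00698.
z = (0.29193 − 0.309)/0.00698 = -0.01707/0.00698 = -2.45.
p-value = P(Z > -2.447) ≈ 0.9928. With α = 0.02, fail to reject H₀.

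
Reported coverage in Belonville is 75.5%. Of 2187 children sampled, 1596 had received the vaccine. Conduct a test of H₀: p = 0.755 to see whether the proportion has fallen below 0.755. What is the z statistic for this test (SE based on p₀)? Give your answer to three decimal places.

z = -2.744

p̂ = 1596/2187 ≈ 0.729767.
Standard error under H₀: √(0.755×0.245/2187) = 0.009197.
z = (0.729767 − 0.755)/0.009197 = -0.025233/0.009197 = -2.744.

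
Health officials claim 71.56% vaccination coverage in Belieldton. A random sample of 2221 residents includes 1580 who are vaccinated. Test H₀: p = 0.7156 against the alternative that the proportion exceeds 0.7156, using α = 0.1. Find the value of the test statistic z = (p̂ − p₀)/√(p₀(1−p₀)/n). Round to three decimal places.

p̂ = 1580/2221 = 0.71139.
Standard error under H₀: √(0.7156×0.2844/2221) = 0.00957.
z = (0.71139 − 0.7156)/0.00957 = -0.00421/0.00957 = -0.440.
p-value = P(Z > -0.440) ≈ 0.6699; since p > α = 0.1, fail to reject H₀.

z = -0.440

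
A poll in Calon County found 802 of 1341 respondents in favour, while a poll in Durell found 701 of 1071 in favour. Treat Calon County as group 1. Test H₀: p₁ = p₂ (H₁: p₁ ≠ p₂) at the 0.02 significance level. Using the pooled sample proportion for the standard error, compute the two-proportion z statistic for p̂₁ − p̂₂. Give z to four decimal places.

p̂₁ = 802/1341 ≈ 0.598061, p̂₂ = 701/1071 ≈ 0.654528.
Pooled p̂ = (802+701)/(1341+1071) = 1503/2412 = 0.623134.
SE = √(0.234838 × 0.00167942) = 0.019859.
z = (0.598061 − 0.654528)/0.019859 = -0.056467/0.019859 = -2.8434.
Two-sided p-value ≈ 2·Φ(−2.843) = 0.0045, so at α = 0.02 we reject H₀.

z = -2.8434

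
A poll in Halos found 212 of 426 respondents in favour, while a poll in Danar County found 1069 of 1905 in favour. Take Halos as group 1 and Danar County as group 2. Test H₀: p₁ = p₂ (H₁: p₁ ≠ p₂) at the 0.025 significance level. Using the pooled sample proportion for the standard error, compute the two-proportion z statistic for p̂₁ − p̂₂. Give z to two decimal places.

p̂₁ = 212/426 ≈ 0.4977, p̂₂ = 1069/1905 ≈ 0.5612.
Pooled p̂ = (212+1069)/(426+1905) = 1281/2331 = 0.5495.
SE = √(0.247545 × 0.00287235) = 0.0267.
z = (0.4977 − 0.5612)/0.0267 = -0.0635/0.0267 = -2.38.
Two-sided p-value ≈ 2·Φ(−2.381) = 0.0172, so at α = 0.025 we reject H₀.

z = -2.38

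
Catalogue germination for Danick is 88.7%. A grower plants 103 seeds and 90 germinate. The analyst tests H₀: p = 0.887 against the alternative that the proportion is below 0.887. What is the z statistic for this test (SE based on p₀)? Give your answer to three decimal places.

p̂ = 90/103 ≈ 0.87379.
Under H₀, SE = √(0.887·0.113/103) = √(0.000973117) = 0.03119.
z = (0.87379 − 0.887)/0.03119 = -0.01321/0.03119 = -0.424.
p-value = P(Z < -0.424) ≈ 0.3359.

z = -0.424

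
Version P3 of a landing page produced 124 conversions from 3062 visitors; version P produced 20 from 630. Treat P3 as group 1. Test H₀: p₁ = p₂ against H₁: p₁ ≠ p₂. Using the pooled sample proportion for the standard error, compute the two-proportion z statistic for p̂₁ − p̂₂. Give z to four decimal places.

z = 1.0331

p̂₁ = 124/3062 ≈ 0.040496, p̂₂ = 20/630 ≈ 0.031746.
Pooled p̂ = (124+20)/(3062+630) = 144/3692 = 0.039003.
SE = √(0.037482 × 0.00191389) = 0.008470.
z = (0.040496 − 0.031746)/0.008470 = 0.008750/0.008470 = 1.0331.
p-value = 2·P(Z > 1.033) ≈ 0.3015.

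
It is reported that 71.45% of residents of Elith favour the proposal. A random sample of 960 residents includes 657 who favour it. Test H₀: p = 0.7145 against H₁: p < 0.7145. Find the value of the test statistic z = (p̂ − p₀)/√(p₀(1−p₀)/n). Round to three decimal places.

p̂ = 657/960 = 0.68437.
SE = √(p₀(1−p₀)/n) = √(0.20399/960) = 0.01458.
z = (0.68437 − 0.7145)/0.01458 = -0.03013/0.01458 = -2.067.
p-value = P(Z < -2.067) ≈ 0.0194.

z = -2.067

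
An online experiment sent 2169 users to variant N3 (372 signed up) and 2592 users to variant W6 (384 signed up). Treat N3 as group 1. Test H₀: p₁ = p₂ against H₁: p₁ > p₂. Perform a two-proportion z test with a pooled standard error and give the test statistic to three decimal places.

z = 2.196

p̂₁ = 372/2169 = 0.171508, p̂₂ = 384/2592 = 0.148148.
Pooled p̂ = (372+384)/(2169+2592) = 756/4761 = 0.158790.
SE = √(0.133576 × 0.000846844) = 0.010636.
z = (0.171508 − 0.148148)/0.010636 = 0.023360/0.010636 = 2.196.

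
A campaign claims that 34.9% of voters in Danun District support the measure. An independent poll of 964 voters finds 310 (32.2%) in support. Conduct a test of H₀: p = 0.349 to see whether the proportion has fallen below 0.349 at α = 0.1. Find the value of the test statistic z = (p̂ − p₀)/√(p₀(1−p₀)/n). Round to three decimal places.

p̂ = 310/964 = 0.32158.
Under H₀, SE = √(0.349·0.651/964) = √(0.000235684) = 0.01535.
z = (0.32158 − 0.349)/0.01535 = -0.02742/0.01535 = -1.786.
p-value = P(Z < -1.786) ≈ 0.0370, so at α = 0.1 we reject H₀.

z = -1.786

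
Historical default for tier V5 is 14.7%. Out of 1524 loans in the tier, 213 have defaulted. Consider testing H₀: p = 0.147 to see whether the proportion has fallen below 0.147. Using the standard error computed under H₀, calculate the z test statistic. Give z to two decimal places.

p̂ = 213/1524 = 0.13976.
Under H₀, SE = √(0.147·0.853/1524) = √(8.22776e-05) = 0.00907.
z = (0.13976 − 0.147)/0.00907 = -0.00724/0.00907 = -0.80.
p-value = P(Z < -0.798) ≈ 0.2125.

z = -0.80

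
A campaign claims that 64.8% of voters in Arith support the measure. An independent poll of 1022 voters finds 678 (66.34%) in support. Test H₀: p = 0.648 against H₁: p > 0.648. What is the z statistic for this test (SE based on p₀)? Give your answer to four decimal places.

p̂ = 678/1022 = 0.663405.
Under H₀, SE = √(0.648·0.352/1022) = √(0.000223186) = 0.014939.
z = (0.663405 − 0.648)/0.014939 = 0.015405/0.014939 = 1.0312.
p-value = P(Z > 1.031) ≈ 0.1512.

z = 1.0312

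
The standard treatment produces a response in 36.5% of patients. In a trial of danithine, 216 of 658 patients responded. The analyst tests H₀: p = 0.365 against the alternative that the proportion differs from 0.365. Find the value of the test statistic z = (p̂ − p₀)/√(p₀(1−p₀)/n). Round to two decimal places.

z = -1.96

p̂ = 216/658 = 0.32827.
SE = √(p₀(1−p₀)/n) = √(0.23178/658) = 0.01877.
z = (0.32827 − 0.365)/0.01877 = -0.03673/0.01877 = -1.96.
p-value = 2·P(Z > 1.957) ≈ 0.0503.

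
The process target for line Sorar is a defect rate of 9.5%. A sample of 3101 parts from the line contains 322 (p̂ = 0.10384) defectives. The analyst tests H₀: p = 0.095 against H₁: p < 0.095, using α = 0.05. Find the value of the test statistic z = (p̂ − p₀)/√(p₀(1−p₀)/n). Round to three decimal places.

z = 1.678

p̂ = 322/3101 ≈ 0.103837.
Standard error under H₀: √(0.095×0.905/3101) = 0.005265.
z = (0.103837 − 0.095)/0.005265 = 0.008837/0.005265 = 1.678.
p-value = P(Z < 1.678) ≈ 0.9534. With α = 0.05, fail to reject H₀.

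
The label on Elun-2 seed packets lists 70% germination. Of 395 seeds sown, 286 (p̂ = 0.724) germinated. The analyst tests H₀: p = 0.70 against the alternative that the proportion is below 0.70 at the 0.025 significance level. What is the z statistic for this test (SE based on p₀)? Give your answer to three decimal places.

p̂ = 286/395 ≈ 0.72405.
Standard error under H₀: √(0.7×0.3/395) = 0.02306.
z = (0.72405 − 0.7)/0.02306 = 0.02405/0.02306 = 1.043.
p-value = P(Z < 1.043) ≈ 0.8515. With α = 0.025, fail to reject H₀.

z = 1.043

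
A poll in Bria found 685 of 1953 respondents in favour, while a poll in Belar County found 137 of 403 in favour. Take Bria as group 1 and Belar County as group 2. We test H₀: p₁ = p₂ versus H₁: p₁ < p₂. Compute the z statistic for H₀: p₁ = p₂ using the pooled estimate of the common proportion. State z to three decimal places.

z = 0.414

p̂₁ = 685/1953 ≈ 0.35074, p̂₂ = 137/403 ≈ 0.33995.
Pooled p̂ = (685+137)/(1953+403) = 822/2356 = 0.34890.
SE = √(0.227168 × 0.00299342) = 0.02608.
z = (0.35074 − 0.33995)/0.02608 = 0.01079/0.02608 = 0.414.
p-value = P(Z < 0.414) ≈ 0.6605.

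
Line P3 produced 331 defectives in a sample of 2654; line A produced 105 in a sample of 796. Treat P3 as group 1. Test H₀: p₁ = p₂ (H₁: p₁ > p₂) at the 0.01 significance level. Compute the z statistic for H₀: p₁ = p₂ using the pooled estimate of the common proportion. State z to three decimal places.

z = -0.536

p̂₁ = 331/2654 = 0.124717, p̂₂ = 105/796 = 0.131910.
Pooled p̂ = (331+105)/(2654+796) = 436/3450 = 0.126377.
SE = √(0.110406 × 0.00163307) = 0.013428.
z = (0.124717 − 0.131910)/0.013428 = -0.007193/0.013428 = -0.536.
p-value = P(Z > -0.536) ≈ 0.7039; since p > α = 0.01, fail to reject H₀.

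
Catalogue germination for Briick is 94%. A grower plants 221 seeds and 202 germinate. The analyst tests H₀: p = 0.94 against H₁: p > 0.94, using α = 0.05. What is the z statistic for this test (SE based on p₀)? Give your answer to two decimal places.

z = -1.63

p̂ = 202/221 = 0.91403.
Under H₀, SE = √(0.94·0.06/221) = √(0.000255204) = 0.01598.
z = (0.91403 − 0.94)/0.01598 = -0.02597/0.01598 = -1.63.
p-value = P(Z > -1.626) ≈ 0.9480, so at α = 0.05 we fail to reject H₀.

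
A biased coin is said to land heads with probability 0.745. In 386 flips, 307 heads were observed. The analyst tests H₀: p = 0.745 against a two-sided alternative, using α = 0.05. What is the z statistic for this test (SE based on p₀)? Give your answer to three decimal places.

p̂ = 307/386 ≈ 0.795337.
Under H₀, SE = √(0.745·0.255/386) = √(0.000492163) = 0.022185.
z = (0.795337 − 0.745)/0.022185 = 0.050337/0.022185 = 2.269.
Two-sided p-value ≈ 2·Φ(−2.269) = 0.0233, so at α = 0.05 we reject H₀.

z = 2.269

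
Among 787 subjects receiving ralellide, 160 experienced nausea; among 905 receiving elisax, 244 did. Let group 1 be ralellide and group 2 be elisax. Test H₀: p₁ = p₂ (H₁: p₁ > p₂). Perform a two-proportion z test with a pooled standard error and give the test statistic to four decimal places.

z = -3.1911

p̂₁ = 160/787 ≈ 0.2033037, p̂₂ = 244/905 ≈ 0.2696133.
Pooled p̂ = (160+244)/(787+905) = 404/1692 = 0.2387707.
SE = √(0.181759 × 0.00237562) = 0.0207796.
z = (0.2033037 − 0.2696133)/0.0207796 = -0.0663096/0.0207796 = -3.1911.
p-value = P(Z > -3.191) ≈ 0.9993.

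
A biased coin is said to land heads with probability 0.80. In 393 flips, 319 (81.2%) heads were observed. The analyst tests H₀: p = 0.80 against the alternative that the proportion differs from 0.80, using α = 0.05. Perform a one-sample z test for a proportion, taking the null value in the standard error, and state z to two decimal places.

z = 0.58

p̂ = 319/393 ≈ 0.8117.
Standard error under H₀: √(0.8×0.2/393) = 0.0202.
z = (0.8117 − 0.8)/0.0202 = 0.0117/0.0202 = 0.58.
Two-sided p-value ≈ 2·Φ(−0.580) = 0.5618. With α = 0.05, fail to reject H₀.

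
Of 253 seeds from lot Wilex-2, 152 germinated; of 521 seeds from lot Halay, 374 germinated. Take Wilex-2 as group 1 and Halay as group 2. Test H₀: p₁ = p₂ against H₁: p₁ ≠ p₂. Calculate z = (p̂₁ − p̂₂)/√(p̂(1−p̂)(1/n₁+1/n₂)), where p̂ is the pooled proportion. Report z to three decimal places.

p̂₁ = 152/253 = 0.600791, p̂₂ = 374/521 = 0.717850.
Pooled p̂ = (152+374)/(253+521) = 526/774 = 0.679587.
SE = √(0.217749 × 0.00587195) = 0.035758.
z = (0.600791 − 0.717850)/0.035758 = -0.117059/0.035758 = -3.274.

z = -3.274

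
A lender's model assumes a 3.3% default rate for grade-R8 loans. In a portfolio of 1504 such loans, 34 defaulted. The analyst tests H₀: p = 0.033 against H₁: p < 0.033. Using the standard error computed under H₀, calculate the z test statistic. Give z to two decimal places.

p̂ = 34/1504 ≈ 0.0226.
Standard error under H₀: √(0.033×0.967/1504) = 0.0046.
z = (0.0226 − 0.033)/0.0046 = -0.0104/0.0046 = -2.26.
p-value = P(Z < -2.256) ≈ 0.0120.

z = -2.26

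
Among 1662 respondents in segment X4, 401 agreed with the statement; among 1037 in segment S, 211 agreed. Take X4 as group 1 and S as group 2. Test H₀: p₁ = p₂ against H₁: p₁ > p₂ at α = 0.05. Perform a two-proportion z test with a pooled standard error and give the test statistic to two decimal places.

z = 2.28

p̂₁ = 401/1662 = 0.2413, p̂₂ = 211/1037 = 0.2035.
Pooled p̂ = (401+211)/(1662+1037) = 612/2699 = 0.2268.
SE = √(p̂(1−p̂)(1/n₁+1/n₂)) = √(0.2268·0.7732·0.001566) = √(0.000274575) = 0.0166.
z = (0.2413 − 0.2035)/0.0166 = 0.0378/0.0166 = 2.28.
p-value = P(Z > 2.281) ≈ 0.0113, so at α = 0.05 we reject H₀.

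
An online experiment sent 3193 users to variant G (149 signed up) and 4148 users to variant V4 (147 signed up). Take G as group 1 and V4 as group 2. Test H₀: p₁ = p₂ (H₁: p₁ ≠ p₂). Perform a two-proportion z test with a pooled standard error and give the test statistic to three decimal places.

z = 2.424

p̂₁ = 149/3193 ≈ 0.046665, p̂₂ = 147/4148 ≈ 0.035439.
Pooled p̂ = (149+147)/(3193+4148) = 296/7341 = 0.040321.
SE = √(0.0386957 × 0.000554265) = 0.004631.
z = (0.046665 − 0.035439)/0.004631 = 0.011226/0.004631 = 2.424.
p-value = 2·P(Z > 2.424) ≈ 0.0154.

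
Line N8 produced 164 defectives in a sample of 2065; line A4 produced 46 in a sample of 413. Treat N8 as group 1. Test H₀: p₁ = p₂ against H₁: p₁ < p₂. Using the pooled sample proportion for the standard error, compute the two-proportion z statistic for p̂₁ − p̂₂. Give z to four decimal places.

z = -2.1290

p̂₁ = 164/2065 = 0.079419, p̂₂ = 46/413 = 0.111380.
Pooled p̂ = (164+46)/(2065+413) = 210/2478 = 0.084746.
SE = √(0.0775639 × 0.00290557) = 0.015012.
z = (0.079419 − 0.111380)/0.015012 = -0.031961/0.015012 = -2.1290.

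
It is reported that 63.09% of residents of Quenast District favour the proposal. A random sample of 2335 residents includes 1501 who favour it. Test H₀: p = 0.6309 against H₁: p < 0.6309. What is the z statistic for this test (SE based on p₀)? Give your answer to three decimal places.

p̂ = 1501/2335 = 0.64283.
Under H₀, SE = √(0.6309·0.3691/2335) = √(9.97281e-05) = 0.00999.
z = (0.64283 − 0.6309)/0.00999 = 0.01193/0.00999 = 1.194.

z = 1.194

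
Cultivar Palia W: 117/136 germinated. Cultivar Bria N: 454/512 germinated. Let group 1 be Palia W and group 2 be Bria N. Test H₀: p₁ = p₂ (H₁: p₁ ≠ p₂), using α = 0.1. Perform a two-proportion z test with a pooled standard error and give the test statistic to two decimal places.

p̂₁ = 117/136 = 0.8603, p̂₂ = 454/512 = 0.8867.
Pooled p̂ = (117+454)/(136+512) = 571/648 = 0.8812.
SE = √(0.104707 × 0.00930607) = 0.0312.
z = (0.8603 − 0.8867)/0.0312 = -0.0264/0.0312 = -0.85.
Two-sided p-value ≈ 2·Φ(−0.847) = 0.3973; since p > α = 0.1, fail to reject H₀.

z = -0.85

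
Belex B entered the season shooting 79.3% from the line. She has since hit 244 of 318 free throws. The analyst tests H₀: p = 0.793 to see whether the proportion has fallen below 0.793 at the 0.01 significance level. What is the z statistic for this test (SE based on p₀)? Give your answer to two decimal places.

p̂ = 244/318 ≈ 0.7673.
Under H₀, SE = √(0.793·0.207/318) = √(0.000516198) = 0.0227.
z = (0.7673 − 0.793)/0.0227 = -0.0257/0.0227 = -1.13.
p-value = P(Z < -1.131) ≈ 0.1290; since p > α = 0.01, fail to reject H₀.

z = -1.13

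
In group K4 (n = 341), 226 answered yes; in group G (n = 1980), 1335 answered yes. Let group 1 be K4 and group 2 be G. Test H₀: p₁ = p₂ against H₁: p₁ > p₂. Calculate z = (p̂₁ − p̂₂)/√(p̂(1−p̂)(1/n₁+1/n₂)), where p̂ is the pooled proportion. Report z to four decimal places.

p̂₁ = 226/341 ≈ 0.662757, p̂₂ = 1335/1980 ≈ 0.674242.
Pooled p̂ = (226+1335)/(341+1980) = 1561/2321 = 0.672555.
SE = √(p̂(1−p̂)(1/n₁+1/n₂)) = √(0.672555·0.327445·0.0034376) = √(0.000757045) = 0.027514.
z = (0.662757 − 0.674242)/0.027514 = -0.011485/0.027514 = -0.4174.
p-value = P(Z > -0.417) ≈ 0.6618.

z = -0.4174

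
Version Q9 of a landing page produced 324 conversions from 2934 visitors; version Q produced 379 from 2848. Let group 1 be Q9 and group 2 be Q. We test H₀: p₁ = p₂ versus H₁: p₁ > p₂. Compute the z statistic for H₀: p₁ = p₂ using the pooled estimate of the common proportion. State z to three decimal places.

z = -2.634

p̂₁ = 324/2934 ≈ 0.11043, p̂₂ = 379/2848 ≈ 0.13308.
Pooled p̂ = (324+379)/(2934+2848) = 703/5782 = 0.12158.
SE = √(p̂(1−p̂)(1/n₁+1/n₂)) = √(0.12158·0.87842·0.000691955) = √(7.39019e-05) = 0.00860.
z = (0.11043 − 0.13308)/0.00860 = -0.02265/0.00860 = -2.634.
p-value = P(Z > -2.634) ≈ 0.9958.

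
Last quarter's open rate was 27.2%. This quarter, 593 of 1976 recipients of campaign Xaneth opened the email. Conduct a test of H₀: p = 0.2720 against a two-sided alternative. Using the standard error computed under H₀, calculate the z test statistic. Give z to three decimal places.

z = 2.807

p̂ = 593/1976 ≈ 0.30010.
Under H₀, SE = √(0.272·0.728/1976) = √(0.000100211) = 0.01001.
z = (0.30010 − 0.272)/0.01001 = 0.02810/0.01001 = 2.807.
Two-sided p-value ≈ 2·Φ(−2.807) = 0.0050.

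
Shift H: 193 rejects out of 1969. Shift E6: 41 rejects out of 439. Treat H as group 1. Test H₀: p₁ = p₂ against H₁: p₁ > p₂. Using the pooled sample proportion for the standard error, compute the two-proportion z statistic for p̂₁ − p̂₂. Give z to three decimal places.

p̂₁ = 193/1969 ≈ 0.09802, p̂₂ = 41/439 ≈ 0.09339.
Pooled p̂ = (193+41)/(1969+439) = 234/2408 = 0.09718.
SE = √(0.0877329 × 0.00278578) = 0.01563.
z = (0.09802 − 0.09339)/0.01563 = 0.00463/0.01563 = 0.296.

z = 0.296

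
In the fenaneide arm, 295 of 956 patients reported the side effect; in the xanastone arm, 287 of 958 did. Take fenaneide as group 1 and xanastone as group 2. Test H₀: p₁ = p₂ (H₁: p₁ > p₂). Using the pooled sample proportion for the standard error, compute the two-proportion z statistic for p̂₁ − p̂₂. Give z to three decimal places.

p̂₁ = 295/956 ≈ 0.30858, p̂₂ = 287/958 ≈ 0.29958.
Pooled p̂ = (295+287)/(956+958) = 582/1914 = 0.30408.
SE = √(0.211613 × 0.00208987) = 0.02103.
z = (0.30858 − 0.29958)/0.02103 = 0.00900/0.02103 = 0.428.

z = 0.428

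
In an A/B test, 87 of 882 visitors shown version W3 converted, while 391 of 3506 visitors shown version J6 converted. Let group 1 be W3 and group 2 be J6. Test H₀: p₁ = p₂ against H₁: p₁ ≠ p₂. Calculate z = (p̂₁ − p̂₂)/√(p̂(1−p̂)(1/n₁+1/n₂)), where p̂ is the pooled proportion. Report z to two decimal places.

p̂₁ = 87/882 ≈ 0.0986, p̂₂ = 391/3506 ≈ 0.1115.
Pooled p̂ = (87+391)/(882+3506) = 478/4388 = 0.1089.
SE = √(p̂(1−p̂)(1/n₁+1/n₂)) = √(0.1089·0.8911·0.00141901) = √(0.000137739) = 0.0117.
z = (0.0986 − 0.1115)/0.0117 = -0.0129/0.0117 = -1.10.
Two-sided p-value ≈ 2·Φ(−1.098) = 0.2723.

z = -1.10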